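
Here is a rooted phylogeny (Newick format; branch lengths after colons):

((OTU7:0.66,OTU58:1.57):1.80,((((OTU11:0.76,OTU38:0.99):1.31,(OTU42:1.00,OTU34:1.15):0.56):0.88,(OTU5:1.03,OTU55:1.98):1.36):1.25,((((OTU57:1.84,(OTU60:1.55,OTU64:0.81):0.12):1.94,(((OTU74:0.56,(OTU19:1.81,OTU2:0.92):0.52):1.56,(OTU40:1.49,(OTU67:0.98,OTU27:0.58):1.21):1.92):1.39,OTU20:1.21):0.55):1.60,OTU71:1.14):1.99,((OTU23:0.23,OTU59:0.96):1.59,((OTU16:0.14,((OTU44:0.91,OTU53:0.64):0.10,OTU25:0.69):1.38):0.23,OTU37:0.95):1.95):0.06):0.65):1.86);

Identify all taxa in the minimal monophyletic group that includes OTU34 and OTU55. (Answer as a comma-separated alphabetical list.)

OTU11, OTU34, OTU38, OTU42, OTU5, OTU55

Tracing OTU34: it sits inside (OTU42,OTU34).
Tracing OTU55: it sits inside (OTU5,OTU55).
The smallest clade enclosing both is (((OTU11,OTU38),(OTU42,OTU34)),(OTU5,OTU55)); the answer is its 6 terminal taxa in alphabetical order.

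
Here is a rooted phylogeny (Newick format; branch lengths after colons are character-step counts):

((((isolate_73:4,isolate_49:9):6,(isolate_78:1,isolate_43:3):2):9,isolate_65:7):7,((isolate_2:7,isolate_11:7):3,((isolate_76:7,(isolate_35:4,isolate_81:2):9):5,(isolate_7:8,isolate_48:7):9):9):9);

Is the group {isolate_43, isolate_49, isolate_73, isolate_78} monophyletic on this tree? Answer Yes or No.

The most recent common ancestor of these taxa subtends ((isolate_73,isolate_49),(isolate_78,isolate_43)).
That clade has exactly 4 tips — every listed taxon and nothing else — so the group is monophyletic.

Yes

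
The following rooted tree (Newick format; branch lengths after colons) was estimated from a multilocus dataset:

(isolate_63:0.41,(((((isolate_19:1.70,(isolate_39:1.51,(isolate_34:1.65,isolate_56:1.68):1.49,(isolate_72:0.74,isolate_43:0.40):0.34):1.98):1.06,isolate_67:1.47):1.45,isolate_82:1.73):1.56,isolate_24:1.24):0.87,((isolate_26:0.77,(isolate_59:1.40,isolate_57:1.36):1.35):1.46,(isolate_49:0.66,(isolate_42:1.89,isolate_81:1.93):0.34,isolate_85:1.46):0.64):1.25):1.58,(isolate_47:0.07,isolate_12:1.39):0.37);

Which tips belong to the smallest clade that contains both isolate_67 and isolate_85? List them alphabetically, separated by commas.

isolate_19, isolate_24, isolate_26, isolate_34, isolate_39, isolate_42, isolate_43, isolate_49, isolate_56, isolate_57, isolate_59, isolate_67, isolate_72, isolate_81, isolate_82, isolate_85

Tracing isolate_67: it sits inside ((isolate_19,(isolate_39,(isolate_34,isolate_56),(isolate_72,isolate_43))),isolate_67).
Tracing isolate_85: it sits inside (isolate_49,(isolate_42,isolate_81),isolate_85).
The smallest clade enclosing both is (((((isolate_19,(isolate_39,(isolate_34,isolate_56),(isolate_72,isolate_43))),isolate_67),isolate_82),isolate_24),((isolate_26,(isolate_59,isolate_57)),(isolate_49,(isolate_42,isolate_81),isolate_85))); the answer is its 16 terminal taxa in alphabetical order.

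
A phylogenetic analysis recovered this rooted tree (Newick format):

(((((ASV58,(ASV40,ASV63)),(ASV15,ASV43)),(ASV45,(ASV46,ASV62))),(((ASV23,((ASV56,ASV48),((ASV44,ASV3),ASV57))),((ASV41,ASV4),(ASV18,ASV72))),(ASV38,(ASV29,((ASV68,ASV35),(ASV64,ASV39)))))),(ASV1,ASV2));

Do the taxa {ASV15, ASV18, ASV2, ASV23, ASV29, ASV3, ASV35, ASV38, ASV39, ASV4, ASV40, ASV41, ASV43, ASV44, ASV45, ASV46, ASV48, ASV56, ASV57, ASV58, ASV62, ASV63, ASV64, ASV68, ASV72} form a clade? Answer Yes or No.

The MRCA of the listed taxa is the root, so the smallest clade containing them is the whole tree.
That clade also contains ASV1, which is not in the proposed group, so the group is not monophyletic.

No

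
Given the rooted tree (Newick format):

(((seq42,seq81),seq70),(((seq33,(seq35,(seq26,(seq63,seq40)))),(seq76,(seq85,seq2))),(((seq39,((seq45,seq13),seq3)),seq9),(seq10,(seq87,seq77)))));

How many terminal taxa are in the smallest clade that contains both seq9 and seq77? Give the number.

The MRCA of seq9 and seq77 is the node subtending (((seq39,((seq45,seq13),seq3)),seq9),(seq10,(seq87,seq77))).
That clade contains 8 terminal taxa: seq10, seq13, seq3, seq39, seq45, seq77, seq87, seq9.

8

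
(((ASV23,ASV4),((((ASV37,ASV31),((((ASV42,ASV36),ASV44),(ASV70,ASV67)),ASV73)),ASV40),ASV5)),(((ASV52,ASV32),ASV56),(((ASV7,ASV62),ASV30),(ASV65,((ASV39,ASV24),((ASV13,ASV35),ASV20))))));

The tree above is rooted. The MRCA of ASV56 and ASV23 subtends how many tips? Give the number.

The MRCA of ASV56 and ASV23 is the root, so the clade is the entire tree.
That clade contains 24 terminal taxa: ASV13, ASV20, ASV23, ASV24, ASV30, ASV31, ASV32, ASV35, ASV36, ASV37, ASV39, ASV4, ASV40, ASV42, ASV44, ASV5, ASV52, ASV56, ASV62, ASV65, ASV67, ASV7, ASV70, ASV73.

24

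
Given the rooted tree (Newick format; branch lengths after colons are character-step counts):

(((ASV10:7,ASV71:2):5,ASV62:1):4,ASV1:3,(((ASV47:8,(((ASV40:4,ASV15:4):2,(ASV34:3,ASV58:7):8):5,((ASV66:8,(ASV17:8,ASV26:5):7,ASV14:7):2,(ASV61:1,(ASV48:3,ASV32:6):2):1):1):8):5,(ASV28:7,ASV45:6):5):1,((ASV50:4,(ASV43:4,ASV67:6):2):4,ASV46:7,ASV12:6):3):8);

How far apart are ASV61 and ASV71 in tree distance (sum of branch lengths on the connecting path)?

The path runs ASV61 → … → MRCA → … → ASV71; the MRCA is the root of the tree.
Branch lengths along that path: 1 + 1 + 1 + 8 + 5 + 1 + 8 + 4 + 5 + 2 = 36.

36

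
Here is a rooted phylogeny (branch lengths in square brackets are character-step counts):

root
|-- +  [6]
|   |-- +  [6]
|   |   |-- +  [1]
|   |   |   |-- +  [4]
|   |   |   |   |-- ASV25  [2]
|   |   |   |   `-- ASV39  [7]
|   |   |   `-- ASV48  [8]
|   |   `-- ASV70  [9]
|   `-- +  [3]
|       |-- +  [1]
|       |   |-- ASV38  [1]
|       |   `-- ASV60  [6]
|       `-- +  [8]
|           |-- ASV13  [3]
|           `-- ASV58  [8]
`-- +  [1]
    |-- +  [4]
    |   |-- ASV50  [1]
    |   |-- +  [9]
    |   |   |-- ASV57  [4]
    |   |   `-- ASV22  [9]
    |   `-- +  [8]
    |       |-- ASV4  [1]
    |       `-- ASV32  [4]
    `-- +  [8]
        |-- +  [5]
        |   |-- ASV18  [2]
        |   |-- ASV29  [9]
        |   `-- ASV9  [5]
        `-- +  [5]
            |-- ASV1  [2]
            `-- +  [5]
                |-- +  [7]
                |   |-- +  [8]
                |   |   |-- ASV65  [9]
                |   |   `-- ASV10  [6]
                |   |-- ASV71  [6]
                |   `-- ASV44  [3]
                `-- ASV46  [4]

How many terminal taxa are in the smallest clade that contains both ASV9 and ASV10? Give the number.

9

The MRCA of ASV9 and ASV10 is the node subtending ((ASV18,ASV29,ASV9),(ASV1,(((ASV65,ASV10),ASV71,ASV44),ASV46))).
That clade contains 9 terminal taxa: ASV1, ASV10, ASV18, ASV29, ASV44, ASV46, ASV65, ASV71, ASV9.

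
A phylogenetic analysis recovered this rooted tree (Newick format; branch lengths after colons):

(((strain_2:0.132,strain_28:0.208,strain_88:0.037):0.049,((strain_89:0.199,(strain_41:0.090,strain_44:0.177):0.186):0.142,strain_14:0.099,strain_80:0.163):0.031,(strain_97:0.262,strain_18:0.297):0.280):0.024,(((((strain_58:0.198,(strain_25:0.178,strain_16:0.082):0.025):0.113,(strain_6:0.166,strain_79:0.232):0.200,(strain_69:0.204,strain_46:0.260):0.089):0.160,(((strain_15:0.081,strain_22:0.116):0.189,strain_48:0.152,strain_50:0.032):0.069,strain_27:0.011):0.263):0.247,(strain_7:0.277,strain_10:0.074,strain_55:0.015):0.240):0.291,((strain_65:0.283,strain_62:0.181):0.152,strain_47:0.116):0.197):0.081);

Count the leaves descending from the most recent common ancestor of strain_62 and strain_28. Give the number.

The MRCA of strain_62 and strain_28 is the root, so the clade is the entire tree.
That clade contains 28 terminal taxa: strain_10, strain_14, strain_15, strain_16, strain_18, strain_2, strain_22, strain_25, strain_27, strain_28, strain_41, strain_44, strain_46, strain_47, strain_48, strain_50, strain_55, strain_58, strain_6, strain_62, strain_65, strain_69, strain_7, strain_79, strain_80, strain_88, strain_89, strain_97.

28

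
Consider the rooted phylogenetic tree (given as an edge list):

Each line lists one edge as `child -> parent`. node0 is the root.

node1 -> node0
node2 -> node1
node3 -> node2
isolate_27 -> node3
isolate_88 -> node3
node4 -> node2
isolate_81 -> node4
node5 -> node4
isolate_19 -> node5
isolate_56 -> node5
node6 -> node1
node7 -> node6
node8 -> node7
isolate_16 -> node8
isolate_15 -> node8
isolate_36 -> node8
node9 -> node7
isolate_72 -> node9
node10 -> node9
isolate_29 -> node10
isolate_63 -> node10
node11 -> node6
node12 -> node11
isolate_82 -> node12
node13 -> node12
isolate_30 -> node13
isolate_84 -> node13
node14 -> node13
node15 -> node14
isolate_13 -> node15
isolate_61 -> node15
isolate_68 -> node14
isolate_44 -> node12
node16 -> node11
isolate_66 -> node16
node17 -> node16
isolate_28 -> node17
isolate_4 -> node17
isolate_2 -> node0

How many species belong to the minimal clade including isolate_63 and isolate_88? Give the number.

21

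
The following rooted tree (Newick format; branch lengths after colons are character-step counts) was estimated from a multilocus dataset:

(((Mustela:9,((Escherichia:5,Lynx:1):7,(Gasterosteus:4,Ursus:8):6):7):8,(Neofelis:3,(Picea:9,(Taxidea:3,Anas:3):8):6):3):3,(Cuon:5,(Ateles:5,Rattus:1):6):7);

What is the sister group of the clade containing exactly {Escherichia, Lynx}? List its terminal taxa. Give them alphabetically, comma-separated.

Gasterosteus, Ursus

The clade containing exactly {Escherichia, Lynx} attaches to the tree at the node subtending ((Escherichia,Lynx),(Gasterosteus,Ursus)).
The other lineage descending from that same node — the sister group — is (Gasterosteus,Ursus); its 2 tips in alphabetical order are the answer.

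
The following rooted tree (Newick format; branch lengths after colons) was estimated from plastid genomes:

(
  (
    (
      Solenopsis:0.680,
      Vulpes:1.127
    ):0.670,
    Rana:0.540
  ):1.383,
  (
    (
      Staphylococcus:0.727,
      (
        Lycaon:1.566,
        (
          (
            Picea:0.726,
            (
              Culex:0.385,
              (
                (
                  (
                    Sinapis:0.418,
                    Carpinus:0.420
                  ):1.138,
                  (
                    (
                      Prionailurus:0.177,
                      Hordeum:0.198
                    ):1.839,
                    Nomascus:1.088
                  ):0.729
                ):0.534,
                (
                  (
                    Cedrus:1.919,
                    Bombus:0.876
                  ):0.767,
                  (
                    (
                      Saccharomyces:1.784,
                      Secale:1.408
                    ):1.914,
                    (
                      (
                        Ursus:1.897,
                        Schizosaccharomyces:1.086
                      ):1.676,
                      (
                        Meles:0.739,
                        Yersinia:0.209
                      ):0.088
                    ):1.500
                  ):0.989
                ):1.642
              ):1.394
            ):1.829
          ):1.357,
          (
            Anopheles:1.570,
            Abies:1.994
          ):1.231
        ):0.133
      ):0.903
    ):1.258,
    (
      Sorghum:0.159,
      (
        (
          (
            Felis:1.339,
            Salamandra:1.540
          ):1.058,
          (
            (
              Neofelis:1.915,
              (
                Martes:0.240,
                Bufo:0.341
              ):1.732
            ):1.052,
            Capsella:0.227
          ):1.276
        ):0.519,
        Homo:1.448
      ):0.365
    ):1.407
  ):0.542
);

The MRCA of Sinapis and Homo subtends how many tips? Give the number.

The MRCA of Sinapis and Homo is the node subtending ((Staphylococcus,(Lycaon,((Picea,(Culex,(((Sinapis,Carpinus),((Prionailurus,Hordeum),Nomascus)),((Cedrus,Bombus),((Saccharomyces,Secale),((Ursus,Schizosaccharomyces),(Meles,Yersinia))))))),(Anopheles,Abies)))),(Sorghum,(((Felis,Salamandra),((Neofelis,(Martes,Bufo)),Capsella)),Homo))).
That clade contains 27 terminal taxa: Abies, Anopheles, Bombus, Bufo, Capsella, Carpinus, Cedrus, Culex, Felis, Homo, Hordeum, Lycaon, Martes, Meles, Neofelis, Nomascus, Picea, Prionailurus, Saccharomyces, Salamandra, Schizosaccharomyces, Secale, Sinapis, Sorghum, Staphylococcus, Ursus, Yersinia.

27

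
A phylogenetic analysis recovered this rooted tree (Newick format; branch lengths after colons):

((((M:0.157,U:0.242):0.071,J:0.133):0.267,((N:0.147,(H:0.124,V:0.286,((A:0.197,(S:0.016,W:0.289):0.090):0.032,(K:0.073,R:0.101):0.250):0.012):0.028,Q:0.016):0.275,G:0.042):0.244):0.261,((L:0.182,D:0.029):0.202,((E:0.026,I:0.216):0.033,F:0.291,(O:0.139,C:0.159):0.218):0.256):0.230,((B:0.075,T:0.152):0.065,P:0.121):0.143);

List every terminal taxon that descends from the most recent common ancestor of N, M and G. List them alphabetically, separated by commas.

A, G, H, J, K, M, N, Q, R, S, U, V, W

Tracing N: it sits inside (N,(H,V,((A,(S,W)),(K,R))),Q).
Tracing M: it sits inside (M,U).
Tracing G: it sits inside ((N,(H,V,((A,(S,W)),(K,R))),Q),G).
The smallest clade enclosing all 3 is (((M,U),J),((N,(H,V,((A,(S,W)),(K,R))),Q),G)); the answer is its 13 terminal taxa in alphabetical order.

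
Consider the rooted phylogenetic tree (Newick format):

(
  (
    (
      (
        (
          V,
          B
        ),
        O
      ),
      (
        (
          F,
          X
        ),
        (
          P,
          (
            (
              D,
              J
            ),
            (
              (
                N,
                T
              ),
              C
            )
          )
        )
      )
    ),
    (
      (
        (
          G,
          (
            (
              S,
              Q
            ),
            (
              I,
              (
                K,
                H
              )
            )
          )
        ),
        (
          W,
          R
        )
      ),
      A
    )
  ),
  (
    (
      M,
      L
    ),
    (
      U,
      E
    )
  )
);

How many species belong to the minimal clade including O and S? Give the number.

20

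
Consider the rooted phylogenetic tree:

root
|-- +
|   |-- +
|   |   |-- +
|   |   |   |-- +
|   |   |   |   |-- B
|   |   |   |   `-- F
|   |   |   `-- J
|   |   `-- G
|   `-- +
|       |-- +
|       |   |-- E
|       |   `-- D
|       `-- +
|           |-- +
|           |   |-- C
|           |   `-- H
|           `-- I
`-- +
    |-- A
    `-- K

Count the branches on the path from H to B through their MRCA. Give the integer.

The MRCA of H and B is the node subtending ((((B,F),J),G),((E,D),((C,H),I))).
From H up to that node: 4 branches. From B up to the same node: 4 branches. Total: 4 + 4 = 8.

8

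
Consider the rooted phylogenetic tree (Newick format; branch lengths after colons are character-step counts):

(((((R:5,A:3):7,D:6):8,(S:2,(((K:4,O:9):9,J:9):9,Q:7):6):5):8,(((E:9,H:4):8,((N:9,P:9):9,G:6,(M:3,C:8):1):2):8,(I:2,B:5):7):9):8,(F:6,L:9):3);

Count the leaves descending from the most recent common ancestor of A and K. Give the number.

The MRCA of A and K is the node subtending (((R,A),D),(S,(((K,O),J),Q))).
That clade contains 8 terminal taxa: A, D, J, K, O, Q, R, S.

8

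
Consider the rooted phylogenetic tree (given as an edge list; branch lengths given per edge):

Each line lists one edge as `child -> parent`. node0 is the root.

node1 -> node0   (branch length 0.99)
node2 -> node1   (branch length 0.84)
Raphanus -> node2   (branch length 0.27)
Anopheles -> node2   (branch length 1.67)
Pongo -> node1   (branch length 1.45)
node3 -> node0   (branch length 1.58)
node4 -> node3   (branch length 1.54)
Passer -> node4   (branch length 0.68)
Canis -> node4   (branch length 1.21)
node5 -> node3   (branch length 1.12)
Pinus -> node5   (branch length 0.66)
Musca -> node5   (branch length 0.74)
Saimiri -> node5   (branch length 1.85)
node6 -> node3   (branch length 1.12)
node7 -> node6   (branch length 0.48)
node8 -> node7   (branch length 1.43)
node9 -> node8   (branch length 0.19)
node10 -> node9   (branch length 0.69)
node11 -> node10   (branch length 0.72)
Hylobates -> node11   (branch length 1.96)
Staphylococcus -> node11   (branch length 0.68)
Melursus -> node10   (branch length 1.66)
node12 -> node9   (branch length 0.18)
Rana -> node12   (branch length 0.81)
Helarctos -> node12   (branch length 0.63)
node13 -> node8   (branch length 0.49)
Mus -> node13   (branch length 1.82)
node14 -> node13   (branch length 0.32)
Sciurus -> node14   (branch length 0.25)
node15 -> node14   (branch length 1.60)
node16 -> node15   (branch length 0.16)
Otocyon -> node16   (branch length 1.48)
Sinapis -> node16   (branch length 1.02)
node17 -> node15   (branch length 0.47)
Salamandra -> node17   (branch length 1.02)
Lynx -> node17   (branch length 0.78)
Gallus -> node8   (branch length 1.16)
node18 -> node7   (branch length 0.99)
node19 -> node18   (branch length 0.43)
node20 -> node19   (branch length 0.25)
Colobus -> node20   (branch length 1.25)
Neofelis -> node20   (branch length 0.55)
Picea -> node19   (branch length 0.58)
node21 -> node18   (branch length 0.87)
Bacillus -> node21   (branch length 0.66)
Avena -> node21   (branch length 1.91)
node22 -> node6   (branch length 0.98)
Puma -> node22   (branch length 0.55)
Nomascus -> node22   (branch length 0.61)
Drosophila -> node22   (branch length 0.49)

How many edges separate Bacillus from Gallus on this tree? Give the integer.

The MRCA of Bacillus and Gallus is the node subtending (((((Hylobates,Staphylococcus),Melursus),(Rana,Helarctos)),(Mus,(Sciurus,((Otocyon,Sinapis),(Salamandra,Lynx)))),Gallus),(((Colobus,Neofelis),Picea),(Bacillus,Avena))).
From Bacillus up to that node: 3 branches. From Gallus up to the same node: 2 branches. Total: 3 + 2 = 5.

5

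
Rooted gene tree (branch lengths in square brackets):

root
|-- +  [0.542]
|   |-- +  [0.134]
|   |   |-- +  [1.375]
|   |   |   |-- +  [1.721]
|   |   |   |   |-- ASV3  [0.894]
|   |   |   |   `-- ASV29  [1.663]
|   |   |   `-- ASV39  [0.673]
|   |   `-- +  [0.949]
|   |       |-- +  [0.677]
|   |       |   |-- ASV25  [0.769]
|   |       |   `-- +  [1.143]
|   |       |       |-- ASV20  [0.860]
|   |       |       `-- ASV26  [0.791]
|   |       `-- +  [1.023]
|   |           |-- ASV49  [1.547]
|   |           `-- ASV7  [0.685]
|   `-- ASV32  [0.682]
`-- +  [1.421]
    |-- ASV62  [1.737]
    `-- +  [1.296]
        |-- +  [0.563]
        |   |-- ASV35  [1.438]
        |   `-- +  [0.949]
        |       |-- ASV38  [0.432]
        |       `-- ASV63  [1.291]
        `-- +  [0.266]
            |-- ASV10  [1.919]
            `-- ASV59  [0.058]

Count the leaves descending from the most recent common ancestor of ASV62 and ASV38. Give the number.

6

The MRCA of ASV62 and ASV38 is the node subtending (ASV62,((ASV35,(ASV38,ASV63)),(ASV10,ASV59))).
That clade contains 6 terminal taxa: ASV10, ASV35, ASV38, ASV59, ASV62, ASV63.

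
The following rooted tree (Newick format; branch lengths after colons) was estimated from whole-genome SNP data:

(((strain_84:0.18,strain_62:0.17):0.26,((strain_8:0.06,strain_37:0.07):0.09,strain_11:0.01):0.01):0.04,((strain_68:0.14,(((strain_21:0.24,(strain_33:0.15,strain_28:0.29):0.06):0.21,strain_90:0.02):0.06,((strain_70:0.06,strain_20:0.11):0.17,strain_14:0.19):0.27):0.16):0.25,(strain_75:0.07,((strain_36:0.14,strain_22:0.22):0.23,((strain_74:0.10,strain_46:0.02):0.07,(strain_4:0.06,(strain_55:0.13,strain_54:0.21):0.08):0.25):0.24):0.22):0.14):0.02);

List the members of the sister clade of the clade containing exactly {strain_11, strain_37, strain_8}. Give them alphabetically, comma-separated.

strain_62, strain_84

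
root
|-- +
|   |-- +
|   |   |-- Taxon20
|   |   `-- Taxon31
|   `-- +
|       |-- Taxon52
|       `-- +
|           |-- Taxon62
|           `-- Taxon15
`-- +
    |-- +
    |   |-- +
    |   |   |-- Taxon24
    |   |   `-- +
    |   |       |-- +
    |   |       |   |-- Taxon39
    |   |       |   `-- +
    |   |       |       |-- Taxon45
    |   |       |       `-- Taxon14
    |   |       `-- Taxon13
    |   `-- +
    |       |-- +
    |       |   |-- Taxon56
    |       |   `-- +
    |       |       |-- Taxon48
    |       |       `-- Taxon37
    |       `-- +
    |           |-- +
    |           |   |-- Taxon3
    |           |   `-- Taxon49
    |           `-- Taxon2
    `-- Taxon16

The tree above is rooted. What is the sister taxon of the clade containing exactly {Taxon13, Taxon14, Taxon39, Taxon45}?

The clade containing exactly {Taxon13, Taxon14, Taxon39, Taxon45} attaches to the tree at the node subtending (Taxon24,((Taxon39,(Taxon45,Taxon14)),Taxon13)).
The other lineage descending from that same node — the sister group — is the single tip Taxon24.

Taxon24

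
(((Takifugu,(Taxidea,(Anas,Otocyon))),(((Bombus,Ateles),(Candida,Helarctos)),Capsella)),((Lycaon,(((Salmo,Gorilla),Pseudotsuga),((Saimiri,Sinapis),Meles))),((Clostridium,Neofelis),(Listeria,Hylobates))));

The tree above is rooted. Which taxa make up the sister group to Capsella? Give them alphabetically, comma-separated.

Ateles, Bombus, Candida, Helarctos

Capsella attaches to the tree at the node subtending (((Bombus,Ateles),(Candida,Helarctos)),Capsella).
The other lineage descending from that same node — the sister group — is ((Bombus,Ateles),(Candida,Helarctos)); its 4 tips in alphabetical order are the answer.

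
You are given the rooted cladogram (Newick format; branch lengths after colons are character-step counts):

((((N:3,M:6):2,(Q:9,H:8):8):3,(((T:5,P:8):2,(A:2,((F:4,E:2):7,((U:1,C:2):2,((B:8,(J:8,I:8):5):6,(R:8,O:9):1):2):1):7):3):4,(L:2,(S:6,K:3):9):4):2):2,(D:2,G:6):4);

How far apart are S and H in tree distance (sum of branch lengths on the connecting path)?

The path runs S → … → MRCA → … → H; the MRCA is the node subtending (((N,M),(Q,H)),(((T,P),(A,((F,E),((U,C),((B,(J,I)),(R,O)))))),(L,(S,K)))).
Branch lengths along that path: 6 + 9 + 4 + 2 + 3 + 8 + 8 = 40.

40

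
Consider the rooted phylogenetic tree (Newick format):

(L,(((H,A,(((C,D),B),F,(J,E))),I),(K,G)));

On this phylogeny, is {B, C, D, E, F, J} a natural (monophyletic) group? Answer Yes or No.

Yes

The most recent common ancestor of these taxa subtends (((C,D),B),F,(J,E)).
That clade has exactly 6 tips — every listed taxon and nothing else — so the group is monophyletic.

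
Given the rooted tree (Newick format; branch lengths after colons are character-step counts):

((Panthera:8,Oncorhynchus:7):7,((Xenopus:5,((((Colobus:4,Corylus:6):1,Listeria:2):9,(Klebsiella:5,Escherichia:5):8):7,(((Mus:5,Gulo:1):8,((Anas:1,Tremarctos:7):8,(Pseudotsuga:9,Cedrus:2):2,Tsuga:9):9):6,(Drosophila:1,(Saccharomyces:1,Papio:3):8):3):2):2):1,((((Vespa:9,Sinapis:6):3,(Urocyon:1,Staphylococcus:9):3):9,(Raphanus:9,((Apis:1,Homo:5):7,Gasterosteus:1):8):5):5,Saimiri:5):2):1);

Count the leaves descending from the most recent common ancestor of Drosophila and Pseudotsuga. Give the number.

10

The MRCA of Drosophila and Pseudotsuga is the node subtending (((Mus,Gulo),((Anas,Tremarctos),(Pseudotsuga,Cedrus),Tsuga)),(Drosophila,(Saccharomyces,Papio))).
That clade contains 10 terminal taxa: Anas, Cedrus, Drosophila, Gulo, Mus, Papio, Pseudotsuga, Saccharomyces, Tremarctos, Tsuga.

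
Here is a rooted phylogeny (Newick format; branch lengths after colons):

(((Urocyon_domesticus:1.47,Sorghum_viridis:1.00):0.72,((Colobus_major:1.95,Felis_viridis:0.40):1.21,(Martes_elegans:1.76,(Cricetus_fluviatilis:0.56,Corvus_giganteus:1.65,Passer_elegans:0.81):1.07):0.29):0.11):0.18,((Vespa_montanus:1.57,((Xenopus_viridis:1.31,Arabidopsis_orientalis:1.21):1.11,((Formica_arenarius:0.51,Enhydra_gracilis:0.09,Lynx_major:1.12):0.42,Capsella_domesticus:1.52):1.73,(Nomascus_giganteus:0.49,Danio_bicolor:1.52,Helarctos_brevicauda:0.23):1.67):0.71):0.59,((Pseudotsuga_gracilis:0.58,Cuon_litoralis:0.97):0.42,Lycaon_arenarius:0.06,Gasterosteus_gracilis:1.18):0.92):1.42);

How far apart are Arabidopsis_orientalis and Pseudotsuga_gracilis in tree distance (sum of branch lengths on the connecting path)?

5.54

The path runs Arabidopsis_orientalis → … → MRCA → … → Pseudotsuga_gracilis; the MRCA is the node subtending ((Vespa_montanus,((Xenopus_viridis,Arabidopsis_orientalis),((Formica_arenarius,Enhydra_gracilis,Lynx_major),Capsella_domesticus),(Nomascus_giganteus,Danio_bicolor,Helarctos_brevicauda))),((Pseudotsuga_gracilis,Cuon_litoralis),Lycaon_arenarius,Gasterosteus_gracilis)).
Branch lengths along that path: 1.21 + 1.11 + 0.71 + 0.59 + 0.92 + 0.42 + 0.58 = 5.54.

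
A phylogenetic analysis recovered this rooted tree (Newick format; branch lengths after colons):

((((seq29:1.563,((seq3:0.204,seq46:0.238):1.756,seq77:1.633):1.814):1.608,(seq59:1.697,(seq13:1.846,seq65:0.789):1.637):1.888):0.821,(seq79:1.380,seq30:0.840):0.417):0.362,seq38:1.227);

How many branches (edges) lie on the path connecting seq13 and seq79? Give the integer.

6

The MRCA of seq13 and seq79 is the node subtending (((seq29,((seq3,seq46),seq77)),(seq59,(seq13,seq65))),(seq79,seq30)).
From seq13 up to that node: 4 branches. From seq79 up to the same node: 2 branches. Total: 4 + 2 = 6.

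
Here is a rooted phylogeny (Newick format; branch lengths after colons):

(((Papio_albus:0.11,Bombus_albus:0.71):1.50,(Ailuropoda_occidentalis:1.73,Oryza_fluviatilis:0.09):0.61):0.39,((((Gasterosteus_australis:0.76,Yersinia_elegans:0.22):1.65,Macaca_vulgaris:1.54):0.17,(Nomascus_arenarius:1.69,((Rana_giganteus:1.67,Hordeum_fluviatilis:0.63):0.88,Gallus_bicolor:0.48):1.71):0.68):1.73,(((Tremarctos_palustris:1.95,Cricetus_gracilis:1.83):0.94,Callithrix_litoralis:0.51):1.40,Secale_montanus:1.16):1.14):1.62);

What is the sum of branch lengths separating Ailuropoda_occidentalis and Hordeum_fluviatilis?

9.98

The path runs Ailuropoda_occidentalis → … → MRCA → … → Hordeum_fluviatilis; the MRCA is the root of the tree.
Branch lengths along that path: 1.73 + 0.61 + 0.39 + 1.62 + 1.73 + 0.68 + 1.71 + 0.88 + 0.63 = 9.98.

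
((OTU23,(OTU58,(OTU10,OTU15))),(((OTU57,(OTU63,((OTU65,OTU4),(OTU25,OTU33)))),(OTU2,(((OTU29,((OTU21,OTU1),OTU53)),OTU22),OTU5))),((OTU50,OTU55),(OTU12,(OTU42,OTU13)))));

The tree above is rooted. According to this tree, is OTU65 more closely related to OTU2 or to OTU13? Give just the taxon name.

The MRCA of OTU65 and OTU2 subtends ((OTU57,(OTU63,((OTU65,OTU4),(OTU25,OTU33)))),(OTU2,(((OTU29,((OTU21,OTU1),OTU53)),OTU22),OTU5))) (13 taxa).
The MRCA of OTU65 and OTU13 subtends (((OTU57,(OTU63,((OTU65,OTU4),(OTU25,OTU33)))),(OTU2,(((OTU29,((OTU21,OTU1),OTU53)),OTU22),OTU5))),((OTU50,OTU55),(OTU12,(OTU42,OTU13)))) (18 taxa).
The first is nested inside the second, so OTU65 shares a more recent common ancestor with OTU2.

OTU2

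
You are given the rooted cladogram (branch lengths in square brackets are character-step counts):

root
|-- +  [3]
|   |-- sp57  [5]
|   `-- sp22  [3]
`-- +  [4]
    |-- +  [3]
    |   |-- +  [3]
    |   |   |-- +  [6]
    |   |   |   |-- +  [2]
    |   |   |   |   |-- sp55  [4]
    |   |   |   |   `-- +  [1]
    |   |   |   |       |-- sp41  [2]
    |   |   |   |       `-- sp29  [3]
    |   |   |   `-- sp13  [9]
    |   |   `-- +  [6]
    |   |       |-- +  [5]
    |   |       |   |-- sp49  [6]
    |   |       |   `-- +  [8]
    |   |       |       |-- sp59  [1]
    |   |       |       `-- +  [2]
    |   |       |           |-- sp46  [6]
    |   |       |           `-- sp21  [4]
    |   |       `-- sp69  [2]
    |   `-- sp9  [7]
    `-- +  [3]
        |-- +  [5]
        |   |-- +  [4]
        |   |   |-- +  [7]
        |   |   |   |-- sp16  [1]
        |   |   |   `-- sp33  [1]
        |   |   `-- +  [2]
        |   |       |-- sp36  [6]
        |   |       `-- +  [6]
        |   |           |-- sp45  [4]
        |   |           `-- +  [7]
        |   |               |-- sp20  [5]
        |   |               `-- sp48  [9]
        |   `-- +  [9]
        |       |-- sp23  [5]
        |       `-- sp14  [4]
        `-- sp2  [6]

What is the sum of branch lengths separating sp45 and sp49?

47

The path runs sp45 → … → MRCA → … → sp49; the MRCA is the node subtending (((((sp55,(sp41,sp29)),sp13),((sp49,(sp59,(sp46,sp21))),sp69)),sp9),((((sp16,sp33),(sp36,(sp45,(sp20,sp48)))),(sp23,sp14)),sp2)).
Branch lengths along that path: 4 + 6 + 2 + 4 + 5 + 3 + 3 + 3 + 6 + 5 + 6 = 47.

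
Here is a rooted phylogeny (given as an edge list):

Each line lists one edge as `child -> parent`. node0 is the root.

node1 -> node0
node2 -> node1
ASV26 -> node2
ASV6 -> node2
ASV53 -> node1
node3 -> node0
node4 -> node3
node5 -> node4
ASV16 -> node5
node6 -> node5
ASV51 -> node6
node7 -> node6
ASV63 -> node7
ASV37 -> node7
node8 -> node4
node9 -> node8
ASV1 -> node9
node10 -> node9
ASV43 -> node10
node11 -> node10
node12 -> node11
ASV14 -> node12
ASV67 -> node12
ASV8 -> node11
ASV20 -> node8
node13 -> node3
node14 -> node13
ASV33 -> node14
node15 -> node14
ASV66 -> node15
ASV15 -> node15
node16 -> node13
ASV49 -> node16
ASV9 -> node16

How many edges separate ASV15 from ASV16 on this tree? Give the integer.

7

The MRCA of ASV15 and ASV16 is the node subtending (((ASV16,(ASV51,(ASV63,ASV37))),((ASV1,(ASV43,((ASV14,ASV67),ASV8))),ASV20)),((ASV33,(ASV66,ASV15)),(ASV49,ASV9))).
From ASV15 up to that node: 4 branches. From ASV16 up to the same node: 3 branches. Total: 4 + 3 = 7.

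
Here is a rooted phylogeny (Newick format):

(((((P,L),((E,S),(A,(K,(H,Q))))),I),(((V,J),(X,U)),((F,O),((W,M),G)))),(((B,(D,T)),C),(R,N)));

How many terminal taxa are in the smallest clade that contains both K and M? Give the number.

18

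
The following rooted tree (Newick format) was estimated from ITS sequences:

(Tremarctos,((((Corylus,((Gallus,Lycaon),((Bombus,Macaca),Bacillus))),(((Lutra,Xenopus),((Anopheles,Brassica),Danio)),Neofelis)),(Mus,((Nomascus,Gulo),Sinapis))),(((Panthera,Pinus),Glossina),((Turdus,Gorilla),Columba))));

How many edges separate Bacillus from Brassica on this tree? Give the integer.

The MRCA of Bacillus and Brassica is the node subtending ((Corylus,((Gallus,Lycaon),((Bombus,Macaca),Bacillus))),(((Lutra,Xenopus),((Anopheles,Brassica),Danio)),Neofelis)).
From Bacillus up to that node: 4 branches. From Brassica up to the same node: 5 branches. Total: 4 + 5 = 9.

9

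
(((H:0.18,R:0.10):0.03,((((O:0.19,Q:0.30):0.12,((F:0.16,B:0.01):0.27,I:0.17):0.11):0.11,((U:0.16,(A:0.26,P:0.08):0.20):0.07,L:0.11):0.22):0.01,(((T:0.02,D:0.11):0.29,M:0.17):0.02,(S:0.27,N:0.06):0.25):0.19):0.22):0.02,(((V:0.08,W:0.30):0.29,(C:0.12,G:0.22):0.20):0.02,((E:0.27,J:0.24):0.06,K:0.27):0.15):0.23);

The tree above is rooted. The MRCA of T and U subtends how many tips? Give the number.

The MRCA of T and U is the node subtending ((((O,Q),((F,B),I)),((U,(A,P)),L)),(((T,D),M),(S,N))).
That clade contains 14 terminal taxa: A, B, D, F, I, L, M, N, O, P, Q, S, T, U.

14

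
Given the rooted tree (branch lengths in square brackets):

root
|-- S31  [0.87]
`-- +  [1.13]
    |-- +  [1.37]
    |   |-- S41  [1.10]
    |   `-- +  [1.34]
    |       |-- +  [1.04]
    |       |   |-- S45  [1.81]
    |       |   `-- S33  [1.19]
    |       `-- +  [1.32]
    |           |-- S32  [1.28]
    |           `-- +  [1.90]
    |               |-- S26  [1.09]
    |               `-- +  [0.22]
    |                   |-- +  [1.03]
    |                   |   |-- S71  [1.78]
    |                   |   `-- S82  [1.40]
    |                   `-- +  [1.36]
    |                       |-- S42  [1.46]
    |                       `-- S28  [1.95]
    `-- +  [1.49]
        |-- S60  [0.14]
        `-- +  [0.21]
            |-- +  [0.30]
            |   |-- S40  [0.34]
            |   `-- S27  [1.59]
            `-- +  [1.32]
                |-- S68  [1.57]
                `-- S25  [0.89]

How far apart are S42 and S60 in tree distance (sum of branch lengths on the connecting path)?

The path runs S42 → … → MRCA → … → S60; the MRCA is the node subtending ((S41,((S45,S33),(S32,(S26,((S71,S82),(S42,S28)))))),(S60,((S40,S27),(S68,S25)))).
Branch lengths along that path: 1.46 + 1.36 + 0.22 + 1.90 + 1.32 + 1.34 + 1.37 + 1.49 + 0.14 = 10.60.

10.60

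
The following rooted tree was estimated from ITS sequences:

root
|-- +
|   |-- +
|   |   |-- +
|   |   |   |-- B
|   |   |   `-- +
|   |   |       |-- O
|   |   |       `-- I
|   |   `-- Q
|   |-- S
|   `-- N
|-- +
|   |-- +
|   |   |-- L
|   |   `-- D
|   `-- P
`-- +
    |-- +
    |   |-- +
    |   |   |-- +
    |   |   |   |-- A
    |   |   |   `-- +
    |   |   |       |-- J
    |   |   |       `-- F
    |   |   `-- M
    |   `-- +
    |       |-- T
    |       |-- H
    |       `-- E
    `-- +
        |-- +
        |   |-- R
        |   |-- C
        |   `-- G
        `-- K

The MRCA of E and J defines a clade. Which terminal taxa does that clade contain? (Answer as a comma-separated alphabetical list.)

A, E, F, H, J, M, T

Tracing E: it sits inside (T,H,E).
Tracing J: it sits inside (J,F).
The smallest clade enclosing both is (((A,(J,F)),M),(T,H,E)); the answer is its 7 terminal taxa in alphabetical order.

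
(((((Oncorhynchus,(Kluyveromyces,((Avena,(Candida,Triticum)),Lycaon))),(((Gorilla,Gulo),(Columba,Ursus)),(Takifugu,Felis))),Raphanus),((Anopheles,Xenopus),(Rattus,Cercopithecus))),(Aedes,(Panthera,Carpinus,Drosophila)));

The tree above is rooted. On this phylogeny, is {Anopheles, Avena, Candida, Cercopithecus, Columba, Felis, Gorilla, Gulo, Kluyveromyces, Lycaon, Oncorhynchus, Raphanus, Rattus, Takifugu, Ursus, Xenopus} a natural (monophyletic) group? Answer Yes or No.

No

The MRCA of the listed taxa subtends ((((Oncorhynchus,(Kluyveromyces,((Avena,(Candida,Triticum)),Lycaon))),(((Gorilla,Gulo),(Columba,Ursus)),(Takifugu,Felis))),Raphanus),((Anopheles,Xenopus),(Rattus,Cercopithecus))).
That clade also contains Triticum, which is not in the proposed group, so the group is not monophyletic.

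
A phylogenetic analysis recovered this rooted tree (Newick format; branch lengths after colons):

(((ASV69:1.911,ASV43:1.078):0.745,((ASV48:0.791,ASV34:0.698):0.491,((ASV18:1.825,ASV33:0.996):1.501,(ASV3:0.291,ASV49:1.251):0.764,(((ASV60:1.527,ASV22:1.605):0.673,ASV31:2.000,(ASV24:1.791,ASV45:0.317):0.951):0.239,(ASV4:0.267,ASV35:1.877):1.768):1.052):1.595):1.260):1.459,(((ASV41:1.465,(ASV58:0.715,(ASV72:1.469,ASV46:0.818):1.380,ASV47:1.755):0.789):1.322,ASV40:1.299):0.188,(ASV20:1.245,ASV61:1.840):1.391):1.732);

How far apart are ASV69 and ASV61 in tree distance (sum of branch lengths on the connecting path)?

The path runs ASV69 → … → MRCA → … → ASV61; the MRCA is the root of the tree.
Branch lengths along that path: 1.911 + 0.745 + 1.459 + 1.732 + 1.391 + 1.840 = 9.078.

9.078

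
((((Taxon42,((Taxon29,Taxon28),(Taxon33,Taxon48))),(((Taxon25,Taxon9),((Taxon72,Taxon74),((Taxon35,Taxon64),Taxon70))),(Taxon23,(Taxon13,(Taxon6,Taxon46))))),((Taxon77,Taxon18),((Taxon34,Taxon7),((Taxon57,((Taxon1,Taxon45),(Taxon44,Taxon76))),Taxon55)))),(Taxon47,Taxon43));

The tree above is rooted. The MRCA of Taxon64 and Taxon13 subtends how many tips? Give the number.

11

The MRCA of Taxon64 and Taxon13 is the node subtending (((Taxon25,Taxon9),((Taxon72,Taxon74),((Taxon35,Taxon64),Taxon70))),(Taxon23,(Taxon13,(Taxon6,Taxon46)))).
That clade contains 11 terminal taxa: Taxon13, Taxon23, Taxon25, Taxon35, Taxon46, Taxon6, Taxon64, Taxon70, Taxon72, Taxon74, Taxon9.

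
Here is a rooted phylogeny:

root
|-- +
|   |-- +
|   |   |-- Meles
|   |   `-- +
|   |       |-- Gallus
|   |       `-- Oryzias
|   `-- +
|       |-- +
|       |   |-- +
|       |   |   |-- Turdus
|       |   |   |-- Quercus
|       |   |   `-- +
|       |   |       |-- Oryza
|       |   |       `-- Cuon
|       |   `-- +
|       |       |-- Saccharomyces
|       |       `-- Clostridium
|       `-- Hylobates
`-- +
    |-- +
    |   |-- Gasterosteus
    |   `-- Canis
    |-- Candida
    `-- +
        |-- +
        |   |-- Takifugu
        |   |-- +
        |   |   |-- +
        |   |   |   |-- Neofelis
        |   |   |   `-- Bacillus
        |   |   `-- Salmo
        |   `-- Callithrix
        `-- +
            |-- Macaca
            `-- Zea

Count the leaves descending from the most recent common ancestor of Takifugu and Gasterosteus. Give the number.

The MRCA of Takifugu and Gasterosteus is the node subtending ((Gasterosteus,Canis),Candida,((Takifugu,((Neofelis,Bacillus),Salmo),Callithrix),(Macaca,Zea))).
That clade contains 10 terminal taxa: Bacillus, Callithrix, Candida, Canis, Gasterosteus, Macaca, Neofelis, Salmo, Takifugu, Zea.

10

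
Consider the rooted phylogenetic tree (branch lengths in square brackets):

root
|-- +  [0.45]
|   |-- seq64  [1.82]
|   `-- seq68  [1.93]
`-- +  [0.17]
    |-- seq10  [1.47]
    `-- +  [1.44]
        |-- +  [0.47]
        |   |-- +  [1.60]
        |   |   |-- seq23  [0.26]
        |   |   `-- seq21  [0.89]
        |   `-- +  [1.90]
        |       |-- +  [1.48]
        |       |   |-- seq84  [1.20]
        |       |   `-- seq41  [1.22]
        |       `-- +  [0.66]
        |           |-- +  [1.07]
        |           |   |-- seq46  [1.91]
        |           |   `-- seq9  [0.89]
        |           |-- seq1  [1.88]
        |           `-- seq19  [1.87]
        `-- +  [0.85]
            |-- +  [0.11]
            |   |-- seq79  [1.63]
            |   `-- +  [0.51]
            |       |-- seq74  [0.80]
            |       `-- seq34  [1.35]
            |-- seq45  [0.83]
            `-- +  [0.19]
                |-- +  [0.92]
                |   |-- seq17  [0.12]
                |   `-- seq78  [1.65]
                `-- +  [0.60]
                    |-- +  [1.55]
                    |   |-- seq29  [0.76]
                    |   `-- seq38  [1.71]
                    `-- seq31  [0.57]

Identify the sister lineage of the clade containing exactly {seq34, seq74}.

seq79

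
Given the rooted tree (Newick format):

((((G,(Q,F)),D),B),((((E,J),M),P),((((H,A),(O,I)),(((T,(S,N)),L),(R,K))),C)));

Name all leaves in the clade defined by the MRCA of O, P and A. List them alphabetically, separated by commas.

Tracing O: it sits inside (O,I).
Tracing P: it sits inside (((E,J),M),P).
Tracing A: it sits inside (H,A).
The smallest clade enclosing all 3 is ((((E,J),M),P),((((H,A),(O,I)),(((T,(S,N)),L),(R,K))),C)); the answer is its 15 terminal taxa in alphabetical order.

A, C, E, H, I, J, K, L, M, N, O, P, R, S, T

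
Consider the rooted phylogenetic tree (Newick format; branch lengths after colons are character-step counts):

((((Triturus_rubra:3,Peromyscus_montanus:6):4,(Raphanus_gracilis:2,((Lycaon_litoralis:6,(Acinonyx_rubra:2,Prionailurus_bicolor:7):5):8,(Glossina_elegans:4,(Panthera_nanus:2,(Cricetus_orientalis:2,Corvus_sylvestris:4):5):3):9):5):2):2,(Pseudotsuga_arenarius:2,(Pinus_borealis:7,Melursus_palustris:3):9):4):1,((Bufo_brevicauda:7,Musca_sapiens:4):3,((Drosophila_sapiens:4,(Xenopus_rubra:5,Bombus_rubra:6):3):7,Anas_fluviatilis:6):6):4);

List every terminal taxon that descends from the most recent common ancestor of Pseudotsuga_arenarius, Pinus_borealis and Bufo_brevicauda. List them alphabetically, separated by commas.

Tracing Pseudotsuga_arenarius: it sits inside (Pseudotsuga_arenarius,(Pinus_borealis,Melursus_palustris)).
Tracing Pinus_borealis: it sits inside (Pinus_borealis,Melursus_palustris).
Tracing Bufo_brevicauda: it sits inside (Bufo_brevicauda,Musca_sapiens).
The smallest clade enclosing all 3 is the whole tree (their MRCA is the root), so the answer is all 19 tips in alphabetical order.

Acinonyx_rubra, Anas_fluviatilis, Bombus_rubra, Bufo_brevicauda, Corvus_sylvestris, Cricetus_orientalis, Drosophila_sapiens, Glossina_elegans, Lycaon_litoralis, Melursus_palustris, Musca_sapiens, Panthera_nanus, Peromyscus_montanus, Pinus_borealis, Prionailurus_bicolor, Pseudotsuga_arenarius, Raphanus_gracilis, Triturus_rubra, Xenopus_rubra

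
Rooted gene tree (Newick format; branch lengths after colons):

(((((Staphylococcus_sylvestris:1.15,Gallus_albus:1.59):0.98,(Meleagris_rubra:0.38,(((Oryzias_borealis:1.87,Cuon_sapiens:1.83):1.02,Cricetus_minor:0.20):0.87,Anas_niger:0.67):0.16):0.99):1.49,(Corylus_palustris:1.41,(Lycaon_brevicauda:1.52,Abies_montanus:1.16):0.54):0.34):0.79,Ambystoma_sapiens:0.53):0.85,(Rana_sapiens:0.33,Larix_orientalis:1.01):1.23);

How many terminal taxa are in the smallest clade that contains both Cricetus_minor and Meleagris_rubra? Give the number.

5

The MRCA of Cricetus_minor and Meleagris_rubra is the node subtending (Meleagris_rubra,(((Oryzias_borealis,Cuon_sapiens),Cricetus_minor),Anas_niger)).
That clade contains 5 terminal taxa: Anas_niger, Cricetus_minor, Cuon_sapiens, Meleagris_rubra, Oryzias_borealis.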